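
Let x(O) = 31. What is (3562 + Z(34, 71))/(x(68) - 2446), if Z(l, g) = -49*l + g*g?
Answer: -991/345 ≈ -2.8725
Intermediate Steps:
Z(l, g) = g² - 49*l (Z(l, g) = -49*l + g² = g² - 49*l)
(3562 + Z(34, 71))/(x(68) - 2446) = (3562 + (71² - 49*34))/(31 - 2446) = (3562 + (5041 - 1666))/(-2415) = (3562 + 3375)*(-1/2415) = 6937*(-1/2415) = -991/345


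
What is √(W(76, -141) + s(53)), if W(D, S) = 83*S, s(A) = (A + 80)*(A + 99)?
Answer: √8513 ≈ 92.266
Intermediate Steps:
s(A) = (80 + A)*(99 + A)
√(W(76, -141) + s(53)) = √(83*(-141) + (7920 + 53² + 179*53)) = √(-11703 + (7920 + 2809 + 9487)) = √(-11703 + 20216) = √8513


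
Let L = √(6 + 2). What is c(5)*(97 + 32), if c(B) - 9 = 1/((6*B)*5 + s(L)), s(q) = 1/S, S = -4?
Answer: 695955/599 ≈ 1161.9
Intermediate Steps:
L = 2*√2 (L = √8 = 2*√2 ≈ 2.8284)
s(q) = -¼ (s(q) = 1/(-4) = -¼)
c(B) = 9 + 1/(-¼ + 30*B) (c(B) = 9 + 1/((6*B)*5 - ¼) = 9 + 1/(30*B - ¼) = 9 + 1/(-¼ + 30*B))
c(5)*(97 + 32) = (5*(-1 + 216*5)/(-1 + 120*5))*(97 + 32) = (5*(-1 + 1080)/(-1 + 600))*129 = (5*1079/599)*129 = (5*(1/599)*1079)*129 = (5395/599)*129 = 695955/599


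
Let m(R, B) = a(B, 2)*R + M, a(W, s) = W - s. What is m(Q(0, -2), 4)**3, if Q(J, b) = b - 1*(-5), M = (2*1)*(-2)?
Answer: 8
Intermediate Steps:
M = -4 (M = 2*(-2) = -4)
Q(J, b) = 5 + b (Q(J, b) = b + 5 = 5 + b)
m(R, B) = -4 + R*(-2 + B) (m(R, B) = (B - 1*2)*R - 4 = (B - 2)*R - 4 = (-2 + B)*R - 4 = R*(-2 + B) - 4 = -4 + R*(-2 + B))
m(Q(0, -2), 4)**3 = (-4 + (5 - 2)*(-2 + 4))**3 = (-4 + 3*2)**3 = (-4 + 6)**3 = 2**3 = 8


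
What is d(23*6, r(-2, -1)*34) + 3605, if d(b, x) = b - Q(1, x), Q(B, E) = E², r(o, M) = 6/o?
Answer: -6661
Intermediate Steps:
d(b, x) = b - x²
d(23*6, r(-2, -1)*34) + 3605 = (23*6 - ((6/(-2))*34)²) + 3605 = (138 - ((6*(-½))*34)²) + 3605 = (138 - (-3*34)²) + 3605 = (138 - 1*(-102)²) + 3605 = (138 - 1*10404) + 3605 = (138 - 10404) + 3605 = -10266 + 3605 = -6661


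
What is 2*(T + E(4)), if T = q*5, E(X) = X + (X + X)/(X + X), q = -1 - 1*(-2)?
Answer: 20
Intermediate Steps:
q = 1 (q = -1 + 2 = 1)
E(X) = 1 + X (E(X) = X + (2*X)/((2*X)) = X + (2*X)*(1/(2*X)) = X + 1 = 1 + X)
T = 5 (T = 1*5 = 5)
2*(T + E(4)) = 2*(5 + (1 + 4)) = 2*(5 + 5) = 2*10 = 20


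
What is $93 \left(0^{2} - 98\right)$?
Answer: $-9114$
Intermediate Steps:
$93 \left(0^{2} - 98\right) = 93 \left(0 - 98\right) = 93 \left(-98\right) = -9114$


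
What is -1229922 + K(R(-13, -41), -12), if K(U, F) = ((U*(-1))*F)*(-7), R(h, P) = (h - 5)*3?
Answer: -1225386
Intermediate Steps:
R(h, P) = -15 + 3*h (R(h, P) = (-5 + h)*3 = -15 + 3*h)
K(U, F) = 7*F*U (K(U, F) = ((-U)*F)*(-7) = -F*U*(-7) = 7*F*U)
-1229922 + K(R(-13, -41), -12) = -1229922 + 7*(-12)*(-15 + 3*(-13)) = -1229922 + 7*(-12)*(-15 - 39) = -1229922 + 7*(-12)*(-54) = -1229922 + 4536 = -1225386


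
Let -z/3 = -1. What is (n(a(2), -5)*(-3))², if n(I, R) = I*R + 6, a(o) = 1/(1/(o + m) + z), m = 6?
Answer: 4356/25 ≈ 174.24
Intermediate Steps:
z = 3 (z = -3*(-1) = 3)
a(o) = 1/(3 + 1/(6 + o)) (a(o) = 1/(1/(o + 6) + 3) = 1/(1/(6 + o) + 3) = 1/(3 + 1/(6 + o)))
n(I, R) = 6 + I*R
(n(a(2), -5)*(-3))² = ((6 + ((6 + 2)/(19 + 3*2))*(-5))*(-3))² = ((6 + (8/(19 + 6))*(-5))*(-3))² = ((6 + (8/25)*(-5))*(-3))² = ((6 - 8/5)*(-3))² = ((22/5)*(-3))² = (-66/5)² = 4356/25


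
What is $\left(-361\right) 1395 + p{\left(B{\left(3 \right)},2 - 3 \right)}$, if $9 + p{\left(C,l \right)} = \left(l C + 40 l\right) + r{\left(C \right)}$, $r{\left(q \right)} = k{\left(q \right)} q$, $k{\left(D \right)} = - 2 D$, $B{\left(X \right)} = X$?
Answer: $-503665$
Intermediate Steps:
$r{\left(q \right)} = - 2 q^{2}$ ($r{\left(q \right)} = - 2 q q = - 2 q^{2}$)
$p{\left(C,l \right)} = -9 - 2 C^{2} + 40 l + C l$ ($p{\left(C,l \right)} = -9 - \left(- 40 l + 2 C^{2} - l C\right) = -9 - \left(- 40 l + 2 C^{2} - C l\right) = -9 + \left(- 2 C^{2} + 40 l + C l\right) = -9 - 2 C^{2} + 40 l + C l$)
$\left(-361\right) 1395 + p{\left(B{\left(3 \right)},2 - 3 \right)} = \left(-361\right) 1395 + \left(-9 - 2 \cdot 3^{2} + 40 \left(2 - 3\right) + 3 \left(2 - 3\right)\right) = -503595 + \left(-9 - 18 + 40 \left(2 - 3\right) + 3 \left(2 - 3\right)\right) = -503595 + \left(-9 - 18 + 40 \left(-1\right) + 3 \left(-1\right)\right) = -503595 - 70 = -503665$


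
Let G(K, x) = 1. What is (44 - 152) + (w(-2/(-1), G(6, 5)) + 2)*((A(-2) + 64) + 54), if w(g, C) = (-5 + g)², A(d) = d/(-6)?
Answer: 3581/3 ≈ 1193.7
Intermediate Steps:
A(d) = -d/6 (A(d) = d*(-⅙) = -d/6)
(44 - 152) + (w(-2/(-1), G(6, 5)) + 2)*((A(-2) + 64) + 54) = (44 - 152) + ((-5 - 2/(-1))² + 2)*((-⅙*(-2) + 64) + 54) = -108 + ((-5 - 2*(-1))² + 2)*((⅓ + 64) + 54) = -108 + ((-5 + 2)² + 2)*(193/3 + 54) = -108 + ((-3)² + 2)*(355/3) = -108 + (9 + 2)*(355/3) = -108 + 11*(355/3) = -108 + 3905/3 = 3581/3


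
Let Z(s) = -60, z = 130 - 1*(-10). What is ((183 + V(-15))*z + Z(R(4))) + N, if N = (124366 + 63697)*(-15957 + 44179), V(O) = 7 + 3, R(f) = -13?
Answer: 5307540946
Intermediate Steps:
z = 140 (z = 130 + 10 = 140)
V(O) = 10
N = 5307513986 (N = 188063*28222 = 5307513986)
((183 + V(-15))*z + Z(R(4))) + N = ((183 + 10)*140 - 60) + 5307513986 = (193*140 - 60) + 5307513986 = (27020 - 60) + 5307513986 = 26960 + 5307513986 = 5307540946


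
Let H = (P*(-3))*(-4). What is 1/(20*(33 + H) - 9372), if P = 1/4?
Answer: -1/8652 ≈ -0.00011558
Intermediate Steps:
P = ¼ ≈ 0.25000
H = 3 (H = ((¼)*(-3))*(-4) = -¾*(-4) = 3)
1/(20*(33 + H) - 9372) = 1/(20*(33 + 3) - 9372) = 1/(20*36 - 9372) = 1/(720 - 9372) = 1/(-8652) = -1/8652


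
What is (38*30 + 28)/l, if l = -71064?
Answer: -146/8883 ≈ -0.016436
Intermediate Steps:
(38*30 + 28)/l = (38*30 + 28)/(-71064) = (1140 + 28)*(-1/71064) = 1168*(-1/71064) = -146/8883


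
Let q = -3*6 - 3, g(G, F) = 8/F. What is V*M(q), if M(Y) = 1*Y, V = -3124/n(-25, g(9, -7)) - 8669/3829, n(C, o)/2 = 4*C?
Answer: -7670997/27350 ≈ -280.48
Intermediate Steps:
n(C, o) = 8*C (n(C, o) = 2*(4*C) = 8*C)
q = -21 (q = -18 - 3 = -21)
V = 2556999/191450 (V = -3124/(8*(-25)) - 8669/3829 = -3124/(-200) - 8669*1/3829 = -3124*(-1/200) - 8669/3829 = 781/50 - 8669/3829 = 2556999/191450 ≈ 13.356)
M(Y) = Y
V*M(q) = (2556999/191450)*(-21) = -7670997/27350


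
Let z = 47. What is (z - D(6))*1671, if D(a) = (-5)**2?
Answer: 36762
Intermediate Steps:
D(a) = 25
(z - D(6))*1671 = (47 - 1*25)*1671 = (47 - 25)*1671 = 22*1671 = 36762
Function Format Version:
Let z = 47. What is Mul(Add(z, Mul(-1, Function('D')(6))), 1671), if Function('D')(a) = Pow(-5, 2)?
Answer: 36762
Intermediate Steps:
Function('D')(a) = 25
Mul(Add(z, Mul(-1, Function('D')(6))), 1671) = Mul(Add(47, Mul(-1, 25)), 1671) = Mul(Add(47, -25), 1671) = Mul(22, 1671) = 36762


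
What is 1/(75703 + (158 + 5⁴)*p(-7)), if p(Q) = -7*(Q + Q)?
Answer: 1/152437 ≈ 6.5601e-6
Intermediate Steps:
p(Q) = -14*Q
1/(75703 + (158 + 5⁴)*p(-7)) = 1/(75703 + (158 + 5⁴)*(-14*(-7))) = 1/(75703 + (158 + 625)*98) = 1/(75703 + 783*98) = 1/(75703 + 76734) = 1/152437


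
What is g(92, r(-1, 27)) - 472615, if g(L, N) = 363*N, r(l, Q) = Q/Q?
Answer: -472252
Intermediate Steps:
r(l, Q) = 1
g(92, r(-1, 27)) - 472615 = 363*1 - 472615 = 363 - 472615 = -472252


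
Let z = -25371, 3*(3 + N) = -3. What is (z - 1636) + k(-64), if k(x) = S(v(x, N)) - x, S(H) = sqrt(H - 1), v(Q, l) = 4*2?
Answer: -26943 + sqrt(7) ≈ -26940.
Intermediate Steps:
N = -4 (N = -3 + (1/3)*(-3) = -3 - 1 = -4)
v(Q, l) = 8
S(H) = sqrt(-1 + H)
k(x) = sqrt(7) - x (k(x) = sqrt(-1 + 8) - x = sqrt(7) - x)
(z - 1636) + k(-64) = (-25371 - 1636) + (sqrt(7) - 1*(-64)) = -27007 + (sqrt(7) + 64) = -27007 + (64 + sqrt(7)) = -26943 + sqrt(7)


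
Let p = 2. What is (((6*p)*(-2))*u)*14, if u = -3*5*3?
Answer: 15120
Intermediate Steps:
u = -45 (u = -15*3 = -45)
(((6*p)*(-2))*u)*14 = (((6*2)*(-2))*(-45))*14 = ((12*(-2))*(-45))*14 = -24*(-45)*14 = 1080*14 = 15120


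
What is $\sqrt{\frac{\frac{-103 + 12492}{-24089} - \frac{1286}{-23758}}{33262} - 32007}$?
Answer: $\frac{i \sqrt{4289358053836219862502049451}}{366078029597} \approx 178.91 i$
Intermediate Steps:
$\sqrt{\frac{\frac{-103 + 12492}{-24089} - \frac{1286}{-23758}}{33262} - 32007} = \sqrt{\left(12389 \left(- \frac{1}{24089}\right) - - \frac{643}{11879}\right) \frac{1}{33262} - 32007} = \sqrt{\left(- \frac{953}{1853} + \frac{643}{11879}\right) \frac{1}{33262} - 32007} = \sqrt{\left(- \frac{10129208}{22011787}\right) \frac{1}{33262} - 32007} = \sqrt{- \frac{5064604}{366078029597} - 32007} = \sqrt{- \frac{11717059498375783}{366078029597}} = \frac{i \sqrt{4289358053836219862502049451}}{366078029597}$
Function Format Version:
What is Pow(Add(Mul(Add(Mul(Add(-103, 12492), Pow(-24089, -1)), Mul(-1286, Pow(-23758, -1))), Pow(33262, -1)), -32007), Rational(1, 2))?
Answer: Mul(Rational(1, 366078029597), I, Pow(4289358053836219862502049451, Rational(1, 2))) ≈ Mul(178.91, I)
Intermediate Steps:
Pow(Add(Mul(Add(Mul(Add(-103, 12492), Pow(-24089, -1)), Mul(-1286, Pow(-23758, -1))), Pow(33262, -1)), -32007), Rational(1, 2)) = Pow(Add(Mul(Add(Mul(12389, Rational(-1, 24089)), Mul(-1286, Rational(-1, 23758))), Rational(1, 33262)), -32007), Rational(1, 2)) = Pow(Add(Mul(Add(Rational(-953, 1853), Rational(643, 11879)), Rational(1, 33262)), -32007), Rational(1, 2)) = Pow(Add(Mul(Rational(-10129208, 22011787), Rational(1, 33262)), -32007), Rational(1, 2)) = Pow(Add(Rational(-5064604, 366078029597), -32007), Rational(1, 2)) = Pow(Rational(-11717059498375783, 366078029597), Rational(1, 2)) = Mul(Rational(1, 366078029597), I, Pow(4289358053836219862502049451, Rational(1, 2)))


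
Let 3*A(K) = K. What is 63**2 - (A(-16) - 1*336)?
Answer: 12931/3 ≈ 4310.3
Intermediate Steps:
A(K) = K/3
63**2 - (A(-16) - 1*336) = 63**2 - ((1/3)*(-16) - 1*336) = 3969 - (-16/3 - 336) = 3969 - 1*(-1024/3) = 3969 + 1024/3 = 12931/3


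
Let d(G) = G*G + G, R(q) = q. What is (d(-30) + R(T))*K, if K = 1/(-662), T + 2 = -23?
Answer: -845/662 ≈ -1.2764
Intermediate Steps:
T = -25 (T = -2 - 23 = -25)
K = -1/662 ≈ -0.0015106
d(G) = G + G² (d(G) = G² + G = G + G²)
(d(-30) + R(T))*K = (-30*(1 - 30) - 25)*(-1/662) = (-30*(-29) - 25)*(-1/662) = (870 - 25)*(-1/662) = 845*(-1/662) = -845/662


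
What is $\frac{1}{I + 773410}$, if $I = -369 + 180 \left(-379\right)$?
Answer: $\frac{1}{704821} \approx 1.4188 \cdot 10^{-6}$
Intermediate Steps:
$I = -68589$ ($I = -369 - 68220 = -68589$)
$\frac{1}{I + 773410} = \frac{1}{-68589 + 773410} = \frac{1}{704821}$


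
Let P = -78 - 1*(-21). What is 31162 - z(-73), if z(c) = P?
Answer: 31219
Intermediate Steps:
P = -57 (P = -78 + 21 = -57)
z(c) = -57
31162 - z(-73) = 31162 - 1*(-57) = 31162 + 57 = 31219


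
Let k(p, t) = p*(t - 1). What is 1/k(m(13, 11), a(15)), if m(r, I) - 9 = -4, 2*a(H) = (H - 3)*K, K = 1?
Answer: 1/25 ≈ 0.040000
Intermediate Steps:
a(H) = -3/2 + H/2 (a(H) = ((H - 3)*1)/2 = ((-3 + H)*1)/2 = (-3 + H)/2 = -3/2 + H/2)
m(r, I) = 5 (m(r, I) = 9 - 4 = 5)
k(p, t) = p*(-1 + t)
1/k(m(13, 11), a(15)) = 1/(5*(-1 + (-3/2 + (½)*15))) = 1/(5*(-1 + (-3/2 + 15/2))) = 1/(5*(-1 + 6)) = 1/(5*5) = 1/25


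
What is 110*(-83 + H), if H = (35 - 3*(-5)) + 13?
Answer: -2200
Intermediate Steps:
H = 63 (H = (35 + 15) + 13 = 50 + 13 = 63)
110*(-83 + H) = 110*(-83 + 63) = 110*(-20) = -2200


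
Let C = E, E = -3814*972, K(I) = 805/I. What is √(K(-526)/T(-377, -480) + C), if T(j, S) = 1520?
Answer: I*√5924417097600842/39976 ≈ 1925.4*I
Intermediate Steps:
E = -3707208
C = -3707208
√(K(-526)/T(-377, -480) + C) = √((805/(-526))/1520 - 3707208) = √((805*(-1/526))*(1/1520) - 3707208) = √(-805/526*1/1520 - 3707208) = √(-161/159904 - 3707208) = √(-592797388193/159904) = I*√5924417097600842/39976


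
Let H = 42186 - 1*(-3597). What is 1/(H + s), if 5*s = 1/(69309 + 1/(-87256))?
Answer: 30238130515/1384392329455501 ≈ 2.1842e-5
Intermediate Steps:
H = 45783 (H = 42186 + 3597 = 45783)
s = 87256/30238130515 (s = 1/(5*(69309 + 1/(-87256))) = 1/(5*(69309 - 1/87256)) = 1/(5*(6047626103/87256)) = (⅕)*(87256/6047626103) = 87256/30238130515 ≈ 2.8856e-6)
1/(H + s) = 1/(45783 + 87256/30238130515) = 1/(1384392329455501/30238130515) = 30238130515/1384392329455501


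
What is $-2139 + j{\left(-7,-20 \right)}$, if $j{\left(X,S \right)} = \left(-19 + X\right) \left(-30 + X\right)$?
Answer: $-1177$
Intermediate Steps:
$j{\left(X,S \right)} = \left(-30 + X\right) \left(-19 + X\right)$
$-2139 + j{\left(-7,-20 \right)} = -2139 + \left(570 + \left(-7\right)^{2} - -343\right) = -2139 + \left(570 + 49 + 343\right) = -2139 + 962 = -1177$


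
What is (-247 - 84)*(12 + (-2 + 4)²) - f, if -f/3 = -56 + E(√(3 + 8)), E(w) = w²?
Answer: -5431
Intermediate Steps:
f = 135 (f = -3*(-56 + (√(3 + 8))²) = -3*(-56 + (√11)²) = -3*(-56 + 11) = -3*(-45) = 135)
(-247 - 84)*(12 + (-2 + 4)²) - f = (-247 - 84)*(12 + (-2 + 4)²) - 1*135 = -331*(12 + 2²) - 135 = -331*(12 + 4) - 135 = -331*16 - 135 = -5296 - 135 = -5431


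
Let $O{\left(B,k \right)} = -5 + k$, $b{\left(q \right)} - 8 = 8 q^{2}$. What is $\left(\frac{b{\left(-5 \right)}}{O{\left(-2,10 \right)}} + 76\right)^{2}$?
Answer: $\frac{345744}{25} \approx 13830.0$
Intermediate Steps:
$b{\left(q \right)} = 8 + 8 q^{2}$
$\left(\frac{b{\left(-5 \right)}}{O{\left(-2,10 \right)}} + 76\right)^{2} = \left(\frac{8 + 8 \left(-5\right)^{2}}{-5 + 10} + 76\right)^{2} = \left(\frac{8 + 8 \cdot 25}{5} + 76\right)^{2} = \left(\left(8 + 200\right) \frac{1}{5} + 76\right)^{2} = \left(208 \cdot \frac{1}{5} + 76\right)^{2} = \left(\frac{208}{5} + 76\right)^{2} = \left(\frac{588}{5}\right)^{2} = \frac{345744}{25}$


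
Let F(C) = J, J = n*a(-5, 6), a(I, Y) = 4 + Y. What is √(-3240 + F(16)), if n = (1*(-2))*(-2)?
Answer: 40*I*√2 ≈ 56.569*I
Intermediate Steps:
n = 4 (n = -2*(-2) = 4)
J = 40 (J = 4*(4 + 6) = 4*10 = 40)
F(C) = 40
√(-3240 + F(16)) = √(-3240 + 40) = √(-3200) = 40*I*√2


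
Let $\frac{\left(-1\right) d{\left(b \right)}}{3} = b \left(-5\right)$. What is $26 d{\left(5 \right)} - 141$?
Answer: $1809$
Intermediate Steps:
$d{\left(b \right)} = 15 b$ ($d{\left(b \right)} = - 3 b \left(-5\right) = - 3 \left(- 5 b\right) = 15 b$)
$26 d{\left(5 \right)} - 141 = 26 \cdot 15 \cdot 5 - 141 = 26 \cdot 75 - 141 = 1950 - 141 = 1809$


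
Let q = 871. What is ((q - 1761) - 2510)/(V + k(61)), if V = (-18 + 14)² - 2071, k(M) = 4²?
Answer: 3400/2039 ≈ 1.6675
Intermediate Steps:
k(M) = 16
V = -2055 (V = (-4)² - 2071 = 16 - 2071 = -2055)
((q - 1761) - 2510)/(V + k(61)) = ((871 - 1761) - 2510)/(-2055 + 16) = (-890 - 2510)/(-2039) = -3400*(-1/2039) = 3400/2039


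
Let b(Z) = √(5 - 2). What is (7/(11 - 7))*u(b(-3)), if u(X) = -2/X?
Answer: -7*√3/6 ≈ -2.0207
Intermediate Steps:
b(Z) = √3
(7/(11 - 7))*u(b(-3)) = (7/(11 - 7))*(-2*√3/3) = (7/4)*(-2*√3/3) = ((¼)*7)*(-2*√3/3) = 7*(-2*√3/3)/4 = -7*√3/6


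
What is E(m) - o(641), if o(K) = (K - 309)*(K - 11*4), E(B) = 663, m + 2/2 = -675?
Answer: -197541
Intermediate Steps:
m = -676 (m = -1 - 675 = -676)
o(K) = (-309 + K)*(-44 + K) (o(K) = (-309 + K)*(K - 44) = (-309 + K)*(-44 + K))
E(m) - o(641) = 663 - (13596 + 641² - 353*641) = 663 - (13596 + 410881 - 226273) = 663 - 1*198204 = 663 - 198204 = -197541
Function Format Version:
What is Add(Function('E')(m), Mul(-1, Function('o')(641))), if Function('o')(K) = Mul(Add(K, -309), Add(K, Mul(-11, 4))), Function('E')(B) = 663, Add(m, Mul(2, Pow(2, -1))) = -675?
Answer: -197541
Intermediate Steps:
m = -676 (m = Add(-1, -675) = -676)
Function('o')(K) = Mul(Add(-309, K), Add(-44, K)) (Function('o')(K) = Mul(Add(-309, K), Add(K, -44)) = Mul(Add(-309, K), Add(-44, K)))
Add(Function('E')(m), Mul(-1, Function('o')(641))) = Add(663, Mul(-1, Add(13596, Pow(641, 2), Mul(-353, 641)))) = Add(663, Mul(-1, Add(13596, 410881, -226273))) = Add(663, Mul(-1, 198204)) = Add(663, -198204) = -197541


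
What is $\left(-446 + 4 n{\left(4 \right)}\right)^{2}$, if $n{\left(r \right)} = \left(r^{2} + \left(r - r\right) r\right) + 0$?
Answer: $145924$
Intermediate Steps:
$n{\left(r \right)} = r^{2}$ ($n{\left(r \right)} = \left(r^{2} + 0 r\right) + 0 = \left(r^{2} + 0\right) + 0 = r^{2} + 0 = r^{2}$)
$\left(-446 + 4 n{\left(4 \right)}\right)^{2} = \left(-446 + 4 \cdot 4^{2}\right)^{2} = \left(-446 + 4 \cdot 16\right)^{2} = \left(-446 + 64\right)^{2} = \left(-382\right)^{2} = 145924$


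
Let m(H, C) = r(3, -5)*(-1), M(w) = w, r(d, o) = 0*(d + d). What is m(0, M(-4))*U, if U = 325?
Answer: 0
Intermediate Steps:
r(d, o) = 0 (r(d, o) = 0*(2*d) = 0)
m(H, C) = 0 (m(H, C) = 0*(-1) = 0)
m(0, M(-4))*U = 0*325 = 0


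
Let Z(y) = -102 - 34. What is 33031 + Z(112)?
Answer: 32895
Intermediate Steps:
Z(y) = -136
33031 + Z(112) = 33031 - 136 = 32895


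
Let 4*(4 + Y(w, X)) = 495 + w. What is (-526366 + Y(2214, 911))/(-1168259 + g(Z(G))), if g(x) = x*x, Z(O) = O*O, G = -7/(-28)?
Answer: 12234304/27188573 ≈ 0.44998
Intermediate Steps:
Y(w, X) = 479/4 + w/4 (Y(w, X) = -4 + (495 + w)/4 = -4 + (495/4 + w/4) = 479/4 + w/4)
G = ¼ (G = -7*(-1/28) = ¼ ≈ 0.25000)
Z(O) = O²
g(x) = x²
(-526366 + Y(2214, 911))/(-1168259 + g(Z(G))) = (-526366 + (479/4 + (¼)*2214))/(-1168259 + ((¼)²)²) = (-526366 + (479/4 + 1107/2))/(-1168259 + (1/16)²) = (-526366 + 2693/4)/(-1168259 + 1/256) = -2102771/(4*(-299074303/256)) = -2102771/4*(-256/299074303) = 12234304/27188573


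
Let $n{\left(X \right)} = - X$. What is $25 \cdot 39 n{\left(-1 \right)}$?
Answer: $975$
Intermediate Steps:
$25 \cdot 39 n{\left(-1 \right)} = 25 \cdot 39 \left(\left(-1\right) \left(-1\right)\right) = 975 \cdot 1 = 975$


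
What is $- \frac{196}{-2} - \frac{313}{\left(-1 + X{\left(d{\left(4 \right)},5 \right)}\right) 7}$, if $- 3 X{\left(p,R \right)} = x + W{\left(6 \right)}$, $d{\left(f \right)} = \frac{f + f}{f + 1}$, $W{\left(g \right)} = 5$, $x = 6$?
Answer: $\frac{10543}{98} \approx 107.58$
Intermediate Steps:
$d{\left(f \right)} = \frac{2 f}{1 + f}$
$X{\left(p,R \right)} = - \frac{11}{3}$ ($X{\left(p,R \right)} = - \frac{6 + 5}{3} = \left(- \frac{1}{3}\right) 11 = - \frac{11}{3}$)
$- \frac{196}{-2} - \frac{313}{\left(-1 + X{\left(d{\left(4 \right)},5 \right)}\right) 7} = - \frac{196}{-2} - \frac{313}{\left(-1 - \frac{11}{3}\right) 7} = \left(-196\right) \left(- \frac{1}{2}\right) - \frac{313}{\left(- \frac{14}{3}\right) 7} = 98 - \frac{313}{- \frac{98}{3}} = 98 - - \frac{939}{98} = 98 + \frac{939}{98} = \frac{10543}{98}$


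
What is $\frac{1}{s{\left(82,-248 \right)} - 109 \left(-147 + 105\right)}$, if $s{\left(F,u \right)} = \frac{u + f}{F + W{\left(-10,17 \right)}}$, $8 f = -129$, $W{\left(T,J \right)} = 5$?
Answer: $\frac{696}{3184175} \approx 0.00021858$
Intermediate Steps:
$f = - \frac{129}{8}$ ($f = \frac{1}{8} \left(-129\right) = - \frac{129}{8} \approx -16.125$)
$s{\left(F,u \right)} = \frac{- \frac{129}{8} + u}{5 + F}$ ($s{\left(F,u \right)} = \frac{u - \frac{129}{8}}{F + 5} = \frac{- \frac{129}{8} + u}{5 + F}$)
$\frac{1}{s{\left(82,-248 \right)} - 109 \left(-147 + 105\right)} = \frac{1}{\frac{- \frac{129}{8} - 248}{5 + 82} - 109 \left(-147 + 105\right)} = \frac{1}{\frac{1}{87} \left(- \frac{2113}{8}\right) - -4578} = \frac{1}{\frac{1}{87} \left(- \frac{2113}{8}\right) + 4578} = \frac{1}{- \frac{2113}{696} + 4578} = \frac{1}{\frac{3184175}{696}} = \frac{696}{3184175}$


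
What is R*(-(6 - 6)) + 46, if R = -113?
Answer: 46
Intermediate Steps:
R*(-(6 - 6)) + 46 = -(-113)*(6 - 6) + 46 = -(-113)*0 + 46 = -113*0 + 46 = 0 + 46 = 46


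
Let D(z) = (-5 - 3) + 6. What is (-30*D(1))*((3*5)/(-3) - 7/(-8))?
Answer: -495/2 ≈ -247.50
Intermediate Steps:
D(z) = -2 (D(z) = -8 + 6 = -2)
(-30*D(1))*((3*5)/(-3) - 7/(-8)) = (-30*(-2))*((3*5)/(-3) - 7/(-8)) = 60*(15*(-1/3) - 7*(-1/8)) = 60*(-5 + 7/8) = 60*(-33/8) = -495/2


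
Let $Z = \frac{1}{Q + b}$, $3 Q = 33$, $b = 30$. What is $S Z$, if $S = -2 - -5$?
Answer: $\frac{3}{41} \approx 0.073171$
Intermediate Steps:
$Q = 11$ ($Q = \frac{1}{3} \cdot 33 = 11$)
$S = 3$ ($S = -2 + 5 = 3$)
$Z = \frac{1}{41}$ ($Z = \frac{1}{11 + 30} = \frac{1}{41} \approx 0.02439$)
$S Z = 3 \cdot \frac{1}{41} = \frac{3}{41}$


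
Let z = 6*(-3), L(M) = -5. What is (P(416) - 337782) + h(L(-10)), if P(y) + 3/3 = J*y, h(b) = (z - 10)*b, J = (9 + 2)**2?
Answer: -287307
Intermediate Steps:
J = 121 (J = 11**2 = 121)
z = -18
h(b) = -28*b (h(b) = (-18 - 10)*b = -28*b)
P(y) = -1 + 121*y
(P(416) - 337782) + h(L(-10)) = ((-1 + 121*416) - 337782) - 28*(-5) = ((-1 + 50336) - 337782) + 140 = (50335 - 337782) + 140 = -287447 + 140 = -287307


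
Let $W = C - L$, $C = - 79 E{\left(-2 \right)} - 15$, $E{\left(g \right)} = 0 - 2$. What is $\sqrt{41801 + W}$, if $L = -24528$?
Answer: $2 \sqrt{16618} \approx 257.82$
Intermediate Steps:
$E{\left(g \right)} = -2$
$C = 143$ ($C = \left(-79\right) \left(-2\right) - 15 = 158 - 15 = 143$)
$W = 24671$ ($W = 143 - -24528 = 143 + 24528 = 24671$)
$\sqrt{41801 + W} = \sqrt{41801 + 24671} = \sqrt{66472} = 2 \sqrt{16618}$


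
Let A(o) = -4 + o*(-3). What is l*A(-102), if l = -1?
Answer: -302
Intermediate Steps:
A(o) = -4 - 3*o
l*A(-102) = -(-4 - 3*(-102)) = -(-4 + 306) = -1*302 = -302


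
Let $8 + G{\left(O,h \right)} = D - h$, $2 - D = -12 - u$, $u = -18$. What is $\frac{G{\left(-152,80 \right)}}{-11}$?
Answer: $\frac{92}{11} \approx 8.3636$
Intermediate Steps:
$D = -4$ ($D = 2 - \left(-12 - -18\right) = 2 - \left(-12 + 18\right) = 2 - 6 = -4$)
$G{\left(O,h \right)} = -12 - h$ ($G{\left(O,h \right)} = -8 - \left(4 + h\right) = -12 - h$)
$\frac{G{\left(-152,80 \right)}}{-11} = \frac{-12 - 80}{-11} = - \frac{-12 - 80}{11} = \left(- \frac{1}{11}\right) \left(-92\right) = \frac{92}{11}$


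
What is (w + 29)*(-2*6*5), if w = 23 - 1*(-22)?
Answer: -4440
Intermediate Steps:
w = 45 (w = 23 + 22 = 45)
(w + 29)*(-2*6*5) = (45 + 29)*(-2*6*5) = 74*(-12*5) = 74*(-60) = -4440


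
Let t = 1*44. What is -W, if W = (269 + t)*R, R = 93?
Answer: -29109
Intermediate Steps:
t = 44
W = 29109 (W = (269 + 44)*93 = 313*93 = 29109)
-W = -1*29109 = -29109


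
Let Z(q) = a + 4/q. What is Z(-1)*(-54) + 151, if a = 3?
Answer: 205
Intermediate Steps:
Z(q) = 3 + 4/q
Z(-1)*(-54) + 151 = (3 + 4/(-1))*(-54) + 151 = (3 + 4*(-1))*(-54) + 151 = (3 - 4)*(-54) + 151 = -1*(-54) + 151 = 54 + 151 = 205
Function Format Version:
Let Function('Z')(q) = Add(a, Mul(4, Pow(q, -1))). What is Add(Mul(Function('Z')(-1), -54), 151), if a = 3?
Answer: 205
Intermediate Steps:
Function('Z')(q) = Add(3, Mul(4, Pow(q, -1)))
Add(Mul(Function('Z')(-1), -54), 151) = Add(Mul(Add(3, Mul(4, Pow(-1, -1))), -54), 151) = Add(Mul(Add(3, Mul(4, -1)), -54), 151) = Add(Mul(Add(3, -4), -54), 151) = Add(Mul(-1, -54), 151) = Add(54, 151) = 205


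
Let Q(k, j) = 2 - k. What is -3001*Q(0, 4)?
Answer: -6002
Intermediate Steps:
-3001*Q(0, 4) = -3001*(2 - 1*0) = -3001*(2 + 0) = -3001*2 = -6002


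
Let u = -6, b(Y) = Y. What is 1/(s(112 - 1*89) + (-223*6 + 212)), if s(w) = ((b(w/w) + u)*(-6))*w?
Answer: -1/436 ≈ -0.0022936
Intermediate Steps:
s(w) = 30*w (s(w) = ((w/w - 6)*(-6))*w = ((1 - 6)*(-6))*w = (-5*(-6))*w = 30*w)
1/(s(112 - 1*89) + (-223*6 + 212)) = 1/(30*(112 - 1*89) + (-223*6 + 212)) = 1/(30*(112 - 89) + (-1338 + 212)) = 1/(30*23 - 1126) = 1/(690 - 1126) = 1/(-436) = -1/436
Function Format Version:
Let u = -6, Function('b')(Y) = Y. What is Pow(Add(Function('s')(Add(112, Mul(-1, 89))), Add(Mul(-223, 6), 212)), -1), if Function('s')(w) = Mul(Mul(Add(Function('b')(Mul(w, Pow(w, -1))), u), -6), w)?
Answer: Rational(-1, 436) ≈ -0.0022936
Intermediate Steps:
Function('s')(w) = Mul(30, w) (Function('s')(w) = Mul(Mul(Add(Mul(w, Pow(w, -1)), -6), -6), w) = Mul(Mul(Add(1, -6), -6), w) = Mul(Mul(-5, -6), w) = Mul(30, w))
Pow(Add(Function('s')(Add(112, Mul(-1, 89))), Add(Mul(-223, 6), 212)), -1) = Pow(Add(Mul(30, Add(112, Mul(-1, 89))), Add(Mul(-223, 6), 212)), -1) = Pow(Add(Mul(30, Add(112, -89)), Add(-1338, 212)), -1) = Pow(Add(Mul(30, 23), -1126), -1) = Pow(Add(690, -1126), -1) = Pow(-436, -1) = Rational(-1, 436)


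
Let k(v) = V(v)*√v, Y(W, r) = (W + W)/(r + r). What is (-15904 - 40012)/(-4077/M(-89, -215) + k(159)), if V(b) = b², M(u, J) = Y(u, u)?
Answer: -4221658/1881571905 - 78534022*√159/5644715715 ≈ -0.17768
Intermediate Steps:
Y(W, r) = W/r (Y(W, r) = (2*W)/((2*r)) = (2*W)*(1/(2*r)) = W/r)
M(u, J) = 1 (M(u, J) = u/u = 1)
k(v) = v^(5/2) (k(v) = v²*√v = v^(5/2))
(-15904 - 40012)/(-4077/M(-89, -215) + k(159)) = (-15904 - 40012)/(-4077/1 + 159^(5/2)) = -55916/(-4077*1 + 25281*√159) = -55916/(-4077 + 25281*√159)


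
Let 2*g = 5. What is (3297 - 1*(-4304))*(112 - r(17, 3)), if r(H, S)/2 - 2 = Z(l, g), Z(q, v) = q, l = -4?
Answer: 881716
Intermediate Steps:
g = 5/2 (g = (1/2)*5 = 5/2 ≈ 2.5000)
r(H, S) = -4 (r(H, S) = 4 + 2*(-4) = 4 - 8 = -4)
(3297 - 1*(-4304))*(112 - r(17, 3)) = (3297 - 1*(-4304))*(112 - 1*(-4)) = (3297 + 4304)*(112 + 4) = 7601*116 = 881716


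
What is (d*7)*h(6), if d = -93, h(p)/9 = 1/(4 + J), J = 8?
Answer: -1953/4 ≈ -488.25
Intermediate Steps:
h(p) = 3/4 (h(p) = 9/(4 + 8) = 9/12 = 9*(1/12) = 3/4)
(d*7)*h(6) = -93*7*(3/4) = -651*3/4 = -1953/4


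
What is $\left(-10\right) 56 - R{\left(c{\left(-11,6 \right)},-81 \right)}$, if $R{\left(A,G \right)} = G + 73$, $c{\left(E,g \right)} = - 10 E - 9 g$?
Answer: $-552$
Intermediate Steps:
$R{\left(A,G \right)} = 73 + G$
$\left(-10\right) 56 - R{\left(c{\left(-11,6 \right)},-81 \right)} = \left(-10\right) 56 - \left(73 - 81\right) = -560 - -8 = -560 + 8 = -552$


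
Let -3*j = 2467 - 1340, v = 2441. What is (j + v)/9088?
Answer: 1549/6816 ≈ 0.22726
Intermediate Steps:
j = -1127/3 (j = -(2467 - 1340)/3 = -1/3*1127 = -1127/3 ≈ -375.67)
(j + v)/9088 = (-1127/3 + 2441)/9088 = (6196/3)*(1/9088) = 1549/6816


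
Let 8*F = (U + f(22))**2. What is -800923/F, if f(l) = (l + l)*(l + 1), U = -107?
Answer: -6407384/819025 ≈ -7.8232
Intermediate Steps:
f(l) = 2*l*(1 + l) (f(l) = (2*l)*(1 + l) = 2*l*(1 + l))
F = 819025/8 (F = (-107 + 2*22*(1 + 22))**2/8 = (-107 + 2*22*23)**2/8 = (-107 + 1012)**2/8 = (1/8)*905**2 = (1/8)*819025 = 819025/8 ≈ 1.0238e+5)
-800923/F = -800923/819025/8 = -800923*8/819025 = -6407384/819025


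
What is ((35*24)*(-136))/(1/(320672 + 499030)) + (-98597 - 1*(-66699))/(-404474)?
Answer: -18938030142229811/202237 ≈ -9.3643e+10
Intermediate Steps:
((35*24)*(-136))/(1/(320672 + 499030)) + (-98597 - 1*(-66699))/(-404474) = (840*(-136))/(1/819702) + (-98597 + 66699)*(-1/404474) = -114240/1/819702 - 31898*(-1/404474) = -114240*819702 + 15949/202237 = -93642756480 + 15949/202237 = -18938030142229811/202237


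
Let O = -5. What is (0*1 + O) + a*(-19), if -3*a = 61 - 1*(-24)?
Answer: 1600/3 ≈ 533.33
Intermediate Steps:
a = -85/3 (a = -(61 - 1*(-24))/3 = -(61 + 24)/3 = -⅓*85 = -85/3 ≈ -28.333)
(0*1 + O) + a*(-19) = (0*1 - 5) - 85/3*(-19) = (0 - 5) + 1615/3 = -5 + 1615/3 = 1600/3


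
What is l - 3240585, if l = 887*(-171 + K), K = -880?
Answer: -4172822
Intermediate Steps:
l = -932237 (l = 887*(-171 - 880) = 887*(-1051) = -932237)
l - 3240585 = -932237 - 3240585 = -4172822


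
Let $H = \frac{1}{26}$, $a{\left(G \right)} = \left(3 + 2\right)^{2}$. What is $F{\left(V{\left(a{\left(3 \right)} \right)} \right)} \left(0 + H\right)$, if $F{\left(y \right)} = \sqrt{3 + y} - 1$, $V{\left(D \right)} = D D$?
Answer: $- \frac{1}{26} + \frac{\sqrt{157}}{13} \approx 0.92538$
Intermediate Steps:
$a{\left(G \right)} = 25$ ($a{\left(G \right)} = 5^{2} = 25$)
$V{\left(D \right)} = D^{2}$
$F{\left(y \right)} = -1 + \sqrt{3 + y}$ ($F{\left(y \right)} = \sqrt{3 + y} - 1 = -1 + \sqrt{3 + y}$)
$H = \frac{1}{26} \approx 0.038462$
$F{\left(V{\left(a{\left(3 \right)} \right)} \right)} \left(0 + H\right) = \left(-1 + \sqrt{3 + 25^{2}}\right) \left(0 + \frac{1}{26}\right) = \left(-1 + \sqrt{3 + 625}\right) \frac{1}{26} = \left(-1 + \sqrt{628}\right) \frac{1}{26} = \left(-1 + 2 \sqrt{157}\right) \frac{1}{26} = - \frac{1}{26} + \frac{\sqrt{157}}{13}$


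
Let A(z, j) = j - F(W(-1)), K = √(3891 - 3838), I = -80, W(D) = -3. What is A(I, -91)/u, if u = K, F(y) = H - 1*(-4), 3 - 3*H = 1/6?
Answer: -1727*√53/954 ≈ -13.179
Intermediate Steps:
H = 17/18 (H = 1 - ⅓/6 = 1 - ⅓*⅙ = 1 - 1/18 = 17/18 ≈ 0.94444)
F(y) = 89/18 (F(y) = 17/18 - 1*(-4) = 17/18 + 4 = 89/18)
K = √53 ≈ 7.2801
A(z, j) = -89/18 + j (A(z, j) = j - 1*89/18 = j - 89/18 = -89/18 + j)
u = √53 ≈ 7.2801
A(I, -91)/u = (-89/18 - 91)/(√53) = -1727*√53/954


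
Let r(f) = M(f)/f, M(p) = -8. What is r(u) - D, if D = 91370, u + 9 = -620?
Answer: -57471722/629 ≈ -91370.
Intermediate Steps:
u = -629 (u = -9 - 620 = -629)
r(f) = -8/f
r(u) - D = -8/(-629) - 1*91370 = -8*(-1/629) - 91370 = 8/629 - 91370 = -57471722/629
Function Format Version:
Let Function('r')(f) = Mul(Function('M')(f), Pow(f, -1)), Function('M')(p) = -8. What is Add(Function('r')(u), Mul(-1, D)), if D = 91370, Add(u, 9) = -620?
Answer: Rational(-57471722, 629) ≈ -91370.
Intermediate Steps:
u = -629 (u = Add(-9, -620) = -629)
Function('r')(f) = Mul(-8, Pow(f, -1))
Add(Function('r')(u), Mul(-1, D)) = Add(Mul(-8, Pow(-629, -1)), Mul(-1, 91370)) = Add(Mul(-8, Rational(-1, 629)), -91370) = Add(Rational(8, 629), -91370) = Rational(-57471722, 629)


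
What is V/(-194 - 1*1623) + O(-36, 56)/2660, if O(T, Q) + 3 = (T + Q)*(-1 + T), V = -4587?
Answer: 10851389/4833220 ≈ 2.2452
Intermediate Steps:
O(T, Q) = -3 + (-1 + T)*(Q + T) (O(T, Q) = -3 + (T + Q)*(-1 + T) = -3 + (Q + T)*(-1 + T) = -3 + (-1 + T)*(Q + T))
V/(-194 - 1*1623) + O(-36, 56)/2660 = -4587/(-194 - 1*1623) + (-3 + (-36)**2 - 1*56 - 1*(-36) + 56*(-36))/2660 = -4587/(-194 - 1623) + (-3 + 1296 - 56 + 36 - 2016)*(1/2660) = -4587/(-1817) - 743*1/2660 = -4587*(-1/1817) - 743/2660 = 4587/1817 - 743/2660 = 10851389/4833220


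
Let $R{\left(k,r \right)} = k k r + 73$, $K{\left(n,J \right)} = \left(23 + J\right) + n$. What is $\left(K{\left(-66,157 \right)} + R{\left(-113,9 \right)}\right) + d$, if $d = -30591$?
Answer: $84517$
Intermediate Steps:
$K{\left(n,J \right)} = 23 + J + n$
$R{\left(k,r \right)} = 73 + r k^{2}$ ($R{\left(k,r \right)} = k^{2} r + 73 = r k^{2} + 73 = 73 + r k^{2}$)
$\left(K{\left(-66,157 \right)} + R{\left(-113,9 \right)}\right) + d = \left(\left(23 + 157 - 66\right) + \left(73 + 9 \left(-113\right)^{2}\right)\right) - 30591 = \left(114 + \left(73 + 9 \cdot 12769\right)\right) - 30591 = \left(114 + \left(73 + 114921\right)\right) - 30591 = \left(114 + 114994\right) - 30591 = 115108 - 30591 = 84517$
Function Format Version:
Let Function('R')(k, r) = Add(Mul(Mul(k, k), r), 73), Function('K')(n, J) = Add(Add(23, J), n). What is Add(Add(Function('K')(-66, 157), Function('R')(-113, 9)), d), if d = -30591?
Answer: 84517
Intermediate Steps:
Function('K')(n, J) = Add(23, J, n)
Function('R')(k, r) = Add(73, Mul(r, Pow(k, 2))) (Function('R')(k, r) = Add(Mul(Pow(k, 2), r), 73) = Add(Mul(r, Pow(k, 2)), 73) = Add(73, Mul(r, Pow(k, 2))))
Add(Add(Function('K')(-66, 157), Function('R')(-113, 9)), d) = Add(Add(Add(23, 157, -66), Add(73, Mul(9, Pow(-113, 2)))), -30591) = Add(Add(114, Add(73, Mul(9, 12769))), -30591) = Add(Add(114, Add(73, 114921)), -30591) = Add(Add(114, 114994), -30591) = Add(115108, -30591) = 84517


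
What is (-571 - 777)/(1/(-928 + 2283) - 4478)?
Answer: 1826540/6067689 ≈ 0.30103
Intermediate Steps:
(-571 - 777)/(1/(-928 + 2283) - 4478) = -1348/(1/1355 - 4478) = -1348/(-6067689/1355) = -1348*(-1355/6067689) = 1826540/6067689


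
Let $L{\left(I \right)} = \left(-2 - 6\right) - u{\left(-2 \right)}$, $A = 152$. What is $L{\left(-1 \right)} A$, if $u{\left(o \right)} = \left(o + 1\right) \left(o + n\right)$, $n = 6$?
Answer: $-608$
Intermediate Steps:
$u{\left(o \right)} = \left(1 + o\right) \left(6 + o\right)$ ($u{\left(o \right)} = \left(o + 1\right) \left(o + 6\right) = \left(1 + o\right) \left(6 + o\right)$)
$L{\left(I \right)} = -4$ ($L{\left(I \right)} = \left(-2 - 6\right) - \left(6 + \left(-2\right)^{2} + 7 \left(-2\right)\right) = \left(-2 - 6\right) - \left(6 + 4 - 14\right) = -8 - -4 = -8 + 4 = -4$)
$L{\left(-1 \right)} A = \left(-4\right) 152 = -608$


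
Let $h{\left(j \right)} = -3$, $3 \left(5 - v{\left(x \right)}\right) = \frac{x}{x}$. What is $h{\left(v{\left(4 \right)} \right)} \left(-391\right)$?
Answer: $1173$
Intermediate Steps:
$v{\left(x \right)} = \frac{14}{3}$ ($v{\left(x \right)} = 5 - \frac{x \frac{1}{x}}{3} = 5 - \frac{1}{3} = \frac{14}{3}$)
$h{\left(v{\left(4 \right)} \right)} \left(-391\right) = \left(-3\right) \left(-391\right) = 1173$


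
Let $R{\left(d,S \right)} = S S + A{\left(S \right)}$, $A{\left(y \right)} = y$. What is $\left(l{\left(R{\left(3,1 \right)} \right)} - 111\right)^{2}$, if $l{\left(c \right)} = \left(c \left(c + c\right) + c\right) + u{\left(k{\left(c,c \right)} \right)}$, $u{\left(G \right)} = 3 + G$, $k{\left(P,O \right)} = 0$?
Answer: $9604$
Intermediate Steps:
$R{\left(d,S \right)} = S + S^{2}$ ($R{\left(d,S \right)} = S S + S = S^{2} + S = S + S^{2}$)
$l{\left(c \right)} = 3 + c + 2 c^{2}$ ($l{\left(c \right)} = \left(c \left(c + c\right) + c\right) + \left(3 + 0\right) = \left(c 2 c + c\right) + 3 = \left(2 c^{2} + c\right) + 3 = \left(c + 2 c^{2}\right) + 3 = 3 + c + 2 c^{2}$)
$\left(l{\left(R{\left(3,1 \right)} \right)} - 111\right)^{2} = \left(\left(3 + 1 \left(1 + 1\right) + 2 \left(1 \left(1 + 1\right)\right)^{2}\right) - 111\right)^{2} = \left(\left(3 + 1 \cdot 2 + 2 \left(1 \cdot 2\right)^{2}\right) - 111\right)^{2} = \left(\left(3 + 2 + 2 \cdot 2^{2}\right) - 111\right)^{2} = \left(\left(3 + 2 + 2 \cdot 4\right) - 111\right)^{2} = \left(\left(3 + 2 + 8\right) - 111\right)^{2} = \left(13 - 111\right)^{2} = \left(-98\right)^{2} = 9604$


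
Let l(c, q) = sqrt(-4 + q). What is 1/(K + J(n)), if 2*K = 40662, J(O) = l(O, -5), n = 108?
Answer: 2259/45927730 - I/137783190 ≈ 4.9186e-5 - 7.2578e-9*I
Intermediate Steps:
J(O) = 3*I (J(O) = sqrt(-4 - 5) = sqrt(-9) = 3*I)
K = 20331 (K = (1/2)*40662 = 20331)
1/(K + J(n)) = 1/(20331 + 3*I) = (20331 - 3*I)/413349570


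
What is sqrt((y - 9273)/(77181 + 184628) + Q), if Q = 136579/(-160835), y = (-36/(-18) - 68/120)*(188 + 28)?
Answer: I*sqrt(62655498828936040910)/8421610103 ≈ 0.93991*I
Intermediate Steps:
y = 1548/5 (y = (-36*(-1/18) - 68*1/120)*216 = (2 - 17/30)*216 = (43/30)*216 = 1548/5 ≈ 309.60)
Q = -136579/160835 (Q = 136579*(-1/160835) = -136579/160835 ≈ -0.84919)
sqrt((y - 9273)/(77181 + 184628) + Q) = sqrt((1548/5 - 9273)/(77181 + 184628) - 136579/160835) = sqrt(-44817/5/261809 - 136579/160835) = sqrt(-44817/5*1/261809 - 136579/160835) = sqrt(-44817/1309045 - 136579/160835) = sqrt(-7439847970/8421610103) = I*sqrt(62655498828936040910)/8421610103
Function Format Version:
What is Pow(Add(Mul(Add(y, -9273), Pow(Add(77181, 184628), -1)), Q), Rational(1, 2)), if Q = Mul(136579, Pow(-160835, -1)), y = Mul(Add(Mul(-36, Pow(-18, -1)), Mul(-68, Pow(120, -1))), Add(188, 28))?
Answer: Mul(Rational(1, 8421610103), I, Pow(62655498828936040910, Rational(1, 2))) ≈ Mul(0.93991, I)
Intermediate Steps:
y = Rational(1548, 5) (y = Mul(Add(Mul(-36, Rational(-1, 18)), Mul(-68, Rational(1, 120))), 216) = Mul(Add(2, Rational(-17, 30)), 216) = Mul(Rational(43, 30), 216) = Rational(1548, 5) ≈ 309.60)
Q = Rational(-136579, 160835) (Q = Mul(136579, Rational(-1, 160835)) = Rational(-136579, 160835) ≈ -0.84919)
Pow(Add(Mul(Add(y, -9273), Pow(Add(77181, 184628), -1)), Q), Rational(1, 2)) = Pow(Add(Mul(Add(Rational(1548, 5), -9273), Pow(Add(77181, 184628), -1)), Rational(-136579, 160835)), Rational(1, 2)) = Pow(Add(Mul(Rational(-44817, 5), Pow(261809, -1)), Rational(-136579, 160835)), Rational(1, 2)) = Pow(Add(Mul(Rational(-44817, 5), Rational(1, 261809)), Rational(-136579, 160835)), Rational(1, 2)) = Pow(Add(Rational(-44817, 1309045), Rational(-136579, 160835)), Rational(1, 2)) = Pow(Rational(-7439847970, 8421610103), Rational(1, 2)) = Mul(Rational(1, 8421610103), I, Pow(62655498828936040910, Rational(1, 2)))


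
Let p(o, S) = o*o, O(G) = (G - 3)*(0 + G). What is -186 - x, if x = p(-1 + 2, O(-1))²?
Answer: -187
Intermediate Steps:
O(G) = G*(-3 + G) (O(G) = (-3 + G)*G = G*(-3 + G))
p(o, S) = o²
x = 1 (x = ((-1 + 2)²)² = (1²)² = 1² = 1)
-186 - x = -186 - 1*1 = -186 - 1 = -187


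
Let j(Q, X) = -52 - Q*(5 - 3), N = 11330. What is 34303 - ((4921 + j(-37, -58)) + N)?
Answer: 18030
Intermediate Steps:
j(Q, X) = -52 - 2*Q (j(Q, X) = -52 - Q*2 = -52 - 2*Q)
34303 - ((4921 + j(-37, -58)) + N) = 34303 - ((4921 + (-52 - 2*(-37))) + 11330) = 34303 - ((4921 + (-52 + 74)) + 11330) = 34303 - ((4921 + 22) + 11330) = 34303 - (4943 + 11330) = 34303 - 1*16273 = 34303 - 16273 = 18030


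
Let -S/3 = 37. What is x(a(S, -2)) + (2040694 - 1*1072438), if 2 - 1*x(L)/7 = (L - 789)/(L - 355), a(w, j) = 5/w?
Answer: 2725636258/2815 ≈ 9.6825e+5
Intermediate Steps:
S = -111 (S = -3*37 = -111)
a(w, j) = 5/w
x(L) = 14 - 7*(-789 + L)/(-355 + L) (x(L) = 14 - 7*(L - 789)/(L - 355) = 14 - 7*(-789 + L)/(-355 + L))
x(a(S, -2)) + (2040694 - 1*1072438) = 7*(79 + 5/(-111))/(-355 + 5/(-111)) + (2040694 - 1*1072438) = 7*(79 + 5*(-1/111))/(-355 + 5*(-1/111)) + (2040694 - 1072438) = 7*(79 - 5/111)/(-355 - 5/111) + 968256 = 7*(8764/111)/(-39410/111) + 968256 = 7*(-111/39410)*(8764/111) + 968256 = -4382/2815 + 968256 = 2725636258/2815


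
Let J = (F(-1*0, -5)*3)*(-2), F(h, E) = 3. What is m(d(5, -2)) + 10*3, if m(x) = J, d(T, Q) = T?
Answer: 12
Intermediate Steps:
J = -18 (J = (3*3)*(-2) = 9*(-2) = -18)
m(x) = -18
m(d(5, -2)) + 10*3 = -18 + 10*3 = -18 + 30 = 12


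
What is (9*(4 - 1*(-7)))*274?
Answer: 27126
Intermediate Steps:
(9*(4 - 1*(-7)))*274 = (9*(4 + 7))*274 = (9*11)*274 = 99*274 = 27126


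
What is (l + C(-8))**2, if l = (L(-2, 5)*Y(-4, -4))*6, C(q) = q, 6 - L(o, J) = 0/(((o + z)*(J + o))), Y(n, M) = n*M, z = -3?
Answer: 322624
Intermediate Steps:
Y(n, M) = M*n
L(o, J) = 6 (L(o, J) = 6 - 0/((o - 3)*(J + o)) = 6 - 0/((-3 + o)*(J + o)) = 6 - 0*1/((-3 + o)*(J + o)) = 6 - 1*0 = 6 + 0 = 6)
l = 576 (l = (6*(-4*(-4)))*6 = (6*16)*6 = 96*6 = 576)
(l + C(-8))**2 = (576 - 8)**2 = 568**2 = 322624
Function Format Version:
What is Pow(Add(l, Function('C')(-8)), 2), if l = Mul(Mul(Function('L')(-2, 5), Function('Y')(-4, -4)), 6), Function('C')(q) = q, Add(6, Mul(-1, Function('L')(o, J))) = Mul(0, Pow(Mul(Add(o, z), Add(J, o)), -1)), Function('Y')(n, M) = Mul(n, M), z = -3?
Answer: 322624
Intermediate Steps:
Function('Y')(n, M) = Mul(M, n)
Function('L')(o, J) = 6 (Function('L')(o, J) = Add(6, Mul(-1, Mul(0, Pow(Mul(Add(o, -3), Add(J, o)), -1)))) = Add(6, Mul(-1, Mul(0, Pow(Mul(Add(-3, o), Add(J, o)), -1)))) = Add(6, Mul(-1, Mul(0, Mul(Pow(Add(-3, o), -1), Pow(Add(J, o), -1))))) = Add(6, Mul(-1, 0)) = Add(6, 0) = 6)
l = 576 (l = Mul(Mul(6, Mul(-4, -4)), 6) = Mul(Mul(6, 16), 6) = Mul(96, 6) = 576)
Pow(Add(l, Function('C')(-8)), 2) = Pow(Add(576, -8), 2) = Pow(568, 2) = 322624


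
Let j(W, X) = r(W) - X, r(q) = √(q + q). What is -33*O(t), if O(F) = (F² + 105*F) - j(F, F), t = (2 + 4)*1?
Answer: -22176 + 66*√3 ≈ -22062.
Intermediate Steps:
r(q) = √2*√q (r(q) = √(2*q) = √2*√q)
j(W, X) = -X + √2*√W (j(W, X) = √2*√W - X = -X + √2*√W)
t = 6 (t = 6*1 = 6)
O(F) = F² + 106*F - √2*√F (O(F) = (F² + 105*F) - (-F + √2*√F) = (F² + 105*F) + (F - √2*√F) = F² + 106*F - √2*√F)
-33*O(t) = -33*(6² + 106*6 - √2*√6) = -33*(36 + 636 - 2*√3) = -33*(672 - 2*√3) = -22176 + 66*√3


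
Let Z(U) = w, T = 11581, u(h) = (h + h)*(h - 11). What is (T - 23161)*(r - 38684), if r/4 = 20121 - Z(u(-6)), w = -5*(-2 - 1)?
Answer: -483349200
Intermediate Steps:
u(h) = 2*h*(-11 + h) (u(h) = (2*h)*(-11 + h) = 2*h*(-11 + h))
w = 15 (w = -5*(-3) = 15)
Z(U) = 15
r = 80424 (r = 4*(20121 - 1*15) = 4*(20121 - 15) = 4*20106 = 80424)
(T - 23161)*(r - 38684) = (11581 - 23161)*(80424 - 38684) = -11580*41740 = -483349200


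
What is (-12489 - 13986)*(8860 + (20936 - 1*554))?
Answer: -774181950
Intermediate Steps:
(-12489 - 13986)*(8860 + (20936 - 1*554)) = -26475*(8860 + (20936 - 554)) = -26475*(8860 + 20382) = -26475*29242 = -774181950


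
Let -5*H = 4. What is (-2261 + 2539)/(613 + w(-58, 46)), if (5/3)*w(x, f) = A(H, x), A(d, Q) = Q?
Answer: 1390/2891 ≈ 0.48080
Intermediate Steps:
H = -⅘ (H = -⅕*4 = -⅘ ≈ -0.80000)
w(x, f) = 3*x/5
(-2261 + 2539)/(613 + w(-58, 46)) = (-2261 + 2539)/(613 + (⅗)*(-58)) = 278/(613 - 174/5) = 278/(2891/5) = 278*(5/2891) = 1390/2891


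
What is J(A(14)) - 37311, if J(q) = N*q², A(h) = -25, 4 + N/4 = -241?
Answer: -649811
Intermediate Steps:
N = -980 (N = -16 + 4*(-241) = -16 - 964 = -980)
J(q) = -980*q²
J(A(14)) - 37311 = -980*(-25)² - 37311 = -980*625 - 37311 = -612500 - 37311 = -649811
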